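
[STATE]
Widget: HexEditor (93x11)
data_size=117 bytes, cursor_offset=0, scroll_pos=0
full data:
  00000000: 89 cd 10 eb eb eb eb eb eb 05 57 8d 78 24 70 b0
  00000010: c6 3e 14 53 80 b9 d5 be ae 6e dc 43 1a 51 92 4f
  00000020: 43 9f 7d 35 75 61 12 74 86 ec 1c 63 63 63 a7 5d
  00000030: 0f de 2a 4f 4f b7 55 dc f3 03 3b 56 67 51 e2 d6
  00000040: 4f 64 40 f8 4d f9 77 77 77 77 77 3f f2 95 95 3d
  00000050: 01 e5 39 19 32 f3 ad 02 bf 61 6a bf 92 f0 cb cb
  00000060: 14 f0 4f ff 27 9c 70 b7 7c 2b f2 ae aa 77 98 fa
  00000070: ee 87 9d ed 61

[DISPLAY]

00000000  89 cd 10 eb eb eb eb eb  eb 05 57 8d 78 24 70 b0  |..........W.x$p.|               
00000010  c6 3e 14 53 80 b9 d5 be  ae 6e dc 43 1a 51 92 4f  |.>.S.....n.C.Q.O|               
00000020  43 9f 7d 35 75 61 12 74  86 ec 1c 63 63 63 a7 5d  |C.}5ua.t...ccc.]|               
00000030  0f de 2a 4f 4f b7 55 dc  f3 03 3b 56 67 51 e2 d6  |..*OO.U...;VgQ..|               
00000040  4f 64 40 f8 4d f9 77 77  77 77 77 3f f2 95 95 3d  |Od@.M.wwwww?...=|               
00000050  01 e5 39 19 32 f3 ad 02  bf 61 6a bf 92 f0 cb cb  |..9.2....aj.....|               
00000060  14 f0 4f ff 27 9c 70 b7  7c 2b f2 ae aa 77 98 fa  |..O.'.p.|+...w..|               
00000070  ee 87 9d ed 61                                    |....a           |               
                                                                                             
                                                                                             
                                                                                             


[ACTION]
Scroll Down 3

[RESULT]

00000030  0f de 2a 4f 4f b7 55 dc  f3 03 3b 56 67 51 e2 d6  |..*OO.U...;VgQ..|               
00000040  4f 64 40 f8 4d f9 77 77  77 77 77 3f f2 95 95 3d  |Od@.M.wwwww?...=|               
00000050  01 e5 39 19 32 f3 ad 02  bf 61 6a bf 92 f0 cb cb  |..9.2....aj.....|               
00000060  14 f0 4f ff 27 9c 70 b7  7c 2b f2 ae aa 77 98 fa  |..O.'.p.|+...w..|               
00000070  ee 87 9d ed 61                                    |....a           |               
                                                                                             
                                                                                             
                                                                                             
                                                                                             
                                                                                             
                                                                                             


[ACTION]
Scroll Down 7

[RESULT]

00000070  ee 87 9d ed 61                                    |....a           |               
                                                                                             
                                                                                             
                                                                                             
                                                                                             
                                                                                             
                                                                                             
                                                                                             
                                                                                             
                                                                                             
                                                                                             


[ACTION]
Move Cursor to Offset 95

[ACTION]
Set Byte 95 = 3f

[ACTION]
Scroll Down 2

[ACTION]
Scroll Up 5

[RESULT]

00000020  43 9f 7d 35 75 61 12 74  86 ec 1c 63 63 63 a7 5d  |C.}5ua.t...ccc.]|               
00000030  0f de 2a 4f 4f b7 55 dc  f3 03 3b 56 67 51 e2 d6  |..*OO.U...;VgQ..|               
00000040  4f 64 40 f8 4d f9 77 77  77 77 77 3f f2 95 95 3d  |Od@.M.wwwww?...=|               
00000050  01 e5 39 19 32 f3 ad 02  bf 61 6a bf 92 f0 cb 3F  |..9.2....aj....?|               
00000060  14 f0 4f ff 27 9c 70 b7  7c 2b f2 ae aa 77 98 fa  |..O.'.p.|+...w..|               
00000070  ee 87 9d ed 61                                    |....a           |               
                                                                                             
                                                                                             
                                                                                             
                                                                                             
                                                                                             


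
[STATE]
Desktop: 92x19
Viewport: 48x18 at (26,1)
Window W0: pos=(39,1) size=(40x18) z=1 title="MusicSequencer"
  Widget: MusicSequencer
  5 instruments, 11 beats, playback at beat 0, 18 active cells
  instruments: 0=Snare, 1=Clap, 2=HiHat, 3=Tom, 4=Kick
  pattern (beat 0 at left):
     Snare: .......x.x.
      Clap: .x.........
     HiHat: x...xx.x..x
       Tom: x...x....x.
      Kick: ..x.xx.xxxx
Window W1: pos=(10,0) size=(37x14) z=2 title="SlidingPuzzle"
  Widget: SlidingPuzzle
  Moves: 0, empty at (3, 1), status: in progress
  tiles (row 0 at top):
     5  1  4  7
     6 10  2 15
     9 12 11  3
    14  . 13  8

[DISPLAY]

                    ┃━━━━━━━━━━━━━━━━━━━━━━━━━━━
────────────────────┨equencer                   
┬────┐              ┃───────────────────────────
│  7 │              ┃1234567890                 
┼────┤              ┃······█·█·                 
│ 15 │              ┃█·········                 
┼────┤              ┃···██·█··█                 
│  3 │              ┃···█····█·                 
┼────┤              ┃·█·██·████                 
│  8 │              ┃                           
┴────┘              ┃                           
                    ┃                           
━━━━━━━━━━━━━━━━━━━━┛                           
             ┃                                  
             ┃                                  
             ┃                                  
             ┃                                  
             ┗━━━━━━━━━━━━━━━━━━━━━━━━━━━━━━━━━━


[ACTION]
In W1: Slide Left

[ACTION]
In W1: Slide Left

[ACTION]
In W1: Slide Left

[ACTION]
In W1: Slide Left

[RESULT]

                    ┃━━━━━━━━━━━━━━━━━━━━━━━━━━━
────────────────────┨equencer                   
┬────┐              ┃───────────────────────────
│  7 │              ┃1234567890                 
┼────┤              ┃······█·█·                 
│ 15 │              ┃█·········                 
┼────┤              ┃···██·█··█                 
│  3 │              ┃···█····█·                 
┼────┤              ┃·█·██·████                 
│    │              ┃                           
┴────┘              ┃                           
                    ┃                           
━━━━━━━━━━━━━━━━━━━━┛                           
             ┃                                  
             ┃                                  
             ┃                                  
             ┃                                  
             ┗━━━━━━━━━━━━━━━━━━━━━━━━━━━━━━━━━━


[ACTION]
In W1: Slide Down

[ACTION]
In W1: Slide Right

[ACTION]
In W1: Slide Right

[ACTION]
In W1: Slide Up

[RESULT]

                    ┃━━━━━━━━━━━━━━━━━━━━━━━━━━━
────────────────────┨equencer                   
┬────┐              ┃───────────────────────────
│  7 │              ┃1234567890                 
┼────┤              ┃······█·█·                 
│ 15 │              ┃█·········                 
┼────┤              ┃···██·█··█                 
│ 11 │              ┃···█····█·                 
┼────┤              ┃·█·██·████                 
│  3 │              ┃                           
┴────┘              ┃                           
                    ┃                           
━━━━━━━━━━━━━━━━━━━━┛                           
             ┃                                  
             ┃                                  
             ┃                                  
             ┃                                  
             ┗━━━━━━━━━━━━━━━━━━━━━━━━━━━━━━━━━━


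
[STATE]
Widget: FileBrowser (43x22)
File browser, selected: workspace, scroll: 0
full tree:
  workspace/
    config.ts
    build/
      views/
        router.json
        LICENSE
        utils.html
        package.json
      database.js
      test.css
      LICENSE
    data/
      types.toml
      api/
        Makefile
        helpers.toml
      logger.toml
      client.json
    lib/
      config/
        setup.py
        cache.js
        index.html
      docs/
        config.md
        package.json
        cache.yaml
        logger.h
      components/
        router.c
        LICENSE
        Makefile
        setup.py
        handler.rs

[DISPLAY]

> [-] workspace/                           
    config.ts                              
    [+] build/                             
    [+] data/                              
    [+] lib/                               
                                           
                                           
                                           
                                           
                                           
                                           
                                           
                                           
                                           
                                           
                                           
                                           
                                           
                                           
                                           
                                           
                                           


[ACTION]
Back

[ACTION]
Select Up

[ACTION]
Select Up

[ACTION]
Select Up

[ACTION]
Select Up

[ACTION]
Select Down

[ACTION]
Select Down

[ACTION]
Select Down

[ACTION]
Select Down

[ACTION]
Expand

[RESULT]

  [-] workspace/                           
    config.ts                              
    [+] build/                             
    [+] data/                              
  > [-] lib/                               
      [+] config/                          
      [+] docs/                            
      [+] components/                      
                                           
                                           
                                           
                                           
                                           
                                           
                                           
                                           
                                           
                                           
                                           
                                           
                                           
                                           


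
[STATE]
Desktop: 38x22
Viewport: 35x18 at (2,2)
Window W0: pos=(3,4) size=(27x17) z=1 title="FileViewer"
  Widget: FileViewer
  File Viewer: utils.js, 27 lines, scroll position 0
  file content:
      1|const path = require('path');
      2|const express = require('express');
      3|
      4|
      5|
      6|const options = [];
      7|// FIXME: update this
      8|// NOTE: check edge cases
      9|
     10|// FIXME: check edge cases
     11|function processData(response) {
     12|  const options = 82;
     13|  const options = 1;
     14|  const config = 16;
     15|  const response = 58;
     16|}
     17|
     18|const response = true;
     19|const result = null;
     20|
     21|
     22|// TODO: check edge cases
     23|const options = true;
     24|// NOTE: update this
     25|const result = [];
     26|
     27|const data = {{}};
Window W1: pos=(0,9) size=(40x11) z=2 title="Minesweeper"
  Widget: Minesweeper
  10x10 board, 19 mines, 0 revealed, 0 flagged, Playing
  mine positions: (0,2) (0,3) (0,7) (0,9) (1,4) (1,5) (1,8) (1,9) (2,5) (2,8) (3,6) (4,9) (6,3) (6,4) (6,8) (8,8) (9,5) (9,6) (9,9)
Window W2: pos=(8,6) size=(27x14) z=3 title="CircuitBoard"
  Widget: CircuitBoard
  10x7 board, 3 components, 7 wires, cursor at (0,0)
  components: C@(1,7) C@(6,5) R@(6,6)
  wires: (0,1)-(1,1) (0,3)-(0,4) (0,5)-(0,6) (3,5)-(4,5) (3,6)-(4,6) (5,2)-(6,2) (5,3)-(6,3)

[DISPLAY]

                                   
                                   
 ┏━━━━━━━━━━━━━━━━━━━━━━━━━┓       
 ┃ FileViewer              ┃       
 ┠────┏━━━━━━━━━━━━━━━━━━━━━━━━━┓  
 ┃cons┃ CircuitBoard            ┃  
 ┃cons┠─────────────────────────┨  
━━━━━━┃   0 1 2 3 4 5 6 7 8 9   ┃━━
Minesw┃0  [.]  ·       · ─ ·   ·┃  
──────┃        │                ┃──
■■■■■■┃1       ·                ┃  
■■■■■■┃                         ┃  
■■■■■■┃2                        ┃  
■■■■■■┃                         ┃  
■■■■■■┃3                       ·┃  
■■■■■■┃                        │┃  
■■■■■■┃4                       ·┃  
━━━━━━┗━━━━━━━━━━━━━━━━━━━━━━━━━┛━━


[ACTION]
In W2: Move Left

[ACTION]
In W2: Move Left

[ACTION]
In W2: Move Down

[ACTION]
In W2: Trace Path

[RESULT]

                                   
                                   
 ┏━━━━━━━━━━━━━━━━━━━━━━━━━┓       
 ┃ FileViewer              ┃       
 ┠────┏━━━━━━━━━━━━━━━━━━━━━━━━━┓  
 ┃cons┃ CircuitBoard            ┃  
 ┃cons┠─────────────────────────┨  
━━━━━━┃   0 1 2 3 4 5 6 7 8 9   ┃━━
Minesw┃0       ·       · ─ ·   ·┃  
──────┃        │                ┃──
■■■■■■┃1  [.]  ·                ┃  
■■■■■■┃                         ┃  
■■■■■■┃2                        ┃  
■■■■■■┃                         ┃  
■■■■■■┃3                       ·┃  
■■■■■■┃                        │┃  
■■■■■■┃4                       ·┃  
━━━━━━┗━━━━━━━━━━━━━━━━━━━━━━━━━┛━━


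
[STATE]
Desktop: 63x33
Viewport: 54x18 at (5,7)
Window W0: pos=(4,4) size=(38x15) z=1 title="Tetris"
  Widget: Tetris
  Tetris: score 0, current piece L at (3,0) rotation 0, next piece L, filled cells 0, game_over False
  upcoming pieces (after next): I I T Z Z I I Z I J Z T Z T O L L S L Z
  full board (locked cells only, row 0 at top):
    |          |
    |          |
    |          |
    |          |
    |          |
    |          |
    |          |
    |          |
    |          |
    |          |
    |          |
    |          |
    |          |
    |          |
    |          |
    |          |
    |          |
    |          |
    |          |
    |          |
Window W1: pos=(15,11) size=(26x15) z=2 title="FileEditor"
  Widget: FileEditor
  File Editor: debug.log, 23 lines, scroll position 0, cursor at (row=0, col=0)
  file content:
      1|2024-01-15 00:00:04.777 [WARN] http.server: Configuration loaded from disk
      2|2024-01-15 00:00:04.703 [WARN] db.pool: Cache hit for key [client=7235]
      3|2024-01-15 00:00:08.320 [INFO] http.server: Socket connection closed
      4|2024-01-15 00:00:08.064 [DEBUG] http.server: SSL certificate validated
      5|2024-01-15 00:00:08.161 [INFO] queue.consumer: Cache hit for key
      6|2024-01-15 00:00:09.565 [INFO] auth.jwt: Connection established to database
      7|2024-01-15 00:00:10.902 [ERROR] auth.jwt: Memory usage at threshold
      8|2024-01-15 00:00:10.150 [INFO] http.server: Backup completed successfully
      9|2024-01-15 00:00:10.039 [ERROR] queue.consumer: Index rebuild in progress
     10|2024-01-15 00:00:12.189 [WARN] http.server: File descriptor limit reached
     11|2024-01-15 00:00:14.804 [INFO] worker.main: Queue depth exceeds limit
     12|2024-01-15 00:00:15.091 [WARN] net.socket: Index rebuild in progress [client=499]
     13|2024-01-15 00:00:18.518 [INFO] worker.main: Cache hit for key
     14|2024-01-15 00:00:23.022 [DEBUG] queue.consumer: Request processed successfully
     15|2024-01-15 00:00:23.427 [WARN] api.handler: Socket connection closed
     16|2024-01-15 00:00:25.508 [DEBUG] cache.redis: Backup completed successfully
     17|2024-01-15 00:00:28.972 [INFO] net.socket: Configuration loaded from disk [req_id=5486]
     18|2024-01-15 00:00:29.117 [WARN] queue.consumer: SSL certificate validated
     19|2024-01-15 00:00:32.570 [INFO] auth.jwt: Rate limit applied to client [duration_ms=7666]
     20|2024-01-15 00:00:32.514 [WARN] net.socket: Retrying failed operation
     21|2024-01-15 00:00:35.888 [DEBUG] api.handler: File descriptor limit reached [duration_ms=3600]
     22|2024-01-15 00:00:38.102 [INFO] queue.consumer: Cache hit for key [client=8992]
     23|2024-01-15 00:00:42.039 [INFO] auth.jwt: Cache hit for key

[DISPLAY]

          │Next:                    ┃                 
          │  ▒                      ┃                 
          │▒▒▒                      ┃                 
          │                         ┃                 
          ┏━━━━━━━━━━━━━━━━━━━━━━━━┓┃                 
          ┃ FileEditor             ┃┃                 
          ┠────────────────────────┨┃                 
          ┃█024-01-15 00:00:04.777▲┃┃                 
          ┃2024-01-15 00:00:04.703█┃┃                 
          ┃2024-01-15 00:00:08.320░┃┃                 
          ┃2024-01-15 00:00:08.064░┃┃                 
━━━━━━━━━━┃2024-01-15 00:00:08.161░┃┛                 
          ┃2024-01-15 00:00:09.565░┃                  
          ┃2024-01-15 00:00:10.902░┃                  
          ┃2024-01-15 00:00:10.150░┃                  
          ┃2024-01-15 00:00:10.039░┃                  
          ┃2024-01-15 00:00:12.189░┃                  
          ┃2024-01-15 00:00:14.804▼┃                  


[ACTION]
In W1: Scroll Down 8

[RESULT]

          │Next:                    ┃                 
          │  ▒                      ┃                 
          │▒▒▒                      ┃                 
          │                         ┃                 
          ┏━━━━━━━━━━━━━━━━━━━━━━━━┓┃                 
          ┃ FileEditor             ┃┃                 
          ┠────────────────────────┨┃                 
          ┃2024-01-15 00:00:10.039▲┃┃                 
          ┃2024-01-15 00:00:12.189░┃┃                 
          ┃2024-01-15 00:00:14.804░┃┃                 
          ┃2024-01-15 00:00:15.091░┃┃                 
━━━━━━━━━━┃2024-01-15 00:00:18.518░┃┛                 
          ┃2024-01-15 00:00:23.022░┃                  
          ┃2024-01-15 00:00:23.427░┃                  
          ┃2024-01-15 00:00:25.508█┃                  
          ┃2024-01-15 00:00:28.972░┃                  
          ┃2024-01-15 00:00:29.117░┃                  
          ┃2024-01-15 00:00:32.570▼┃                  


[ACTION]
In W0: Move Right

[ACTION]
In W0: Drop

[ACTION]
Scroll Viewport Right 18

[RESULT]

      │Next:                    ┃                     
      │  ▒                      ┃                     
      │▒▒▒                      ┃                     
      │                         ┃                     
      ┏━━━━━━━━━━━━━━━━━━━━━━━━┓┃                     
      ┃ FileEditor             ┃┃                     
      ┠────────────────────────┨┃                     
      ┃2024-01-15 00:00:10.039▲┃┃                     
      ┃2024-01-15 00:00:12.189░┃┃                     
      ┃2024-01-15 00:00:14.804░┃┃                     
      ┃2024-01-15 00:00:15.091░┃┃                     
━━━━━━┃2024-01-15 00:00:18.518░┃┛                     
      ┃2024-01-15 00:00:23.022░┃                      
      ┃2024-01-15 00:00:23.427░┃                      
      ┃2024-01-15 00:00:25.508█┃                      
      ┃2024-01-15 00:00:28.972░┃                      
      ┃2024-01-15 00:00:29.117░┃                      
      ┃2024-01-15 00:00:32.570▼┃                      


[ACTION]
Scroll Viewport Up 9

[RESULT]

                                                      
                                                      
                                                      
                                                      
━━━━━━━━━━━━━━━━━━━━━━━━━━━━━━━━┓                     
ris                             ┃                     
────────────────────────────────┨                     
      │Next:                    ┃                     
      │  ▒                      ┃                     
      │▒▒▒                      ┃                     
      │                         ┃                     
      ┏━━━━━━━━━━━━━━━━━━━━━━━━┓┃                     
      ┃ FileEditor             ┃┃                     
      ┠────────────────────────┨┃                     
      ┃2024-01-15 00:00:10.039▲┃┃                     
      ┃2024-01-15 00:00:12.189░┃┃                     
      ┃2024-01-15 00:00:14.804░┃┃                     
      ┃2024-01-15 00:00:15.091░┃┃                     


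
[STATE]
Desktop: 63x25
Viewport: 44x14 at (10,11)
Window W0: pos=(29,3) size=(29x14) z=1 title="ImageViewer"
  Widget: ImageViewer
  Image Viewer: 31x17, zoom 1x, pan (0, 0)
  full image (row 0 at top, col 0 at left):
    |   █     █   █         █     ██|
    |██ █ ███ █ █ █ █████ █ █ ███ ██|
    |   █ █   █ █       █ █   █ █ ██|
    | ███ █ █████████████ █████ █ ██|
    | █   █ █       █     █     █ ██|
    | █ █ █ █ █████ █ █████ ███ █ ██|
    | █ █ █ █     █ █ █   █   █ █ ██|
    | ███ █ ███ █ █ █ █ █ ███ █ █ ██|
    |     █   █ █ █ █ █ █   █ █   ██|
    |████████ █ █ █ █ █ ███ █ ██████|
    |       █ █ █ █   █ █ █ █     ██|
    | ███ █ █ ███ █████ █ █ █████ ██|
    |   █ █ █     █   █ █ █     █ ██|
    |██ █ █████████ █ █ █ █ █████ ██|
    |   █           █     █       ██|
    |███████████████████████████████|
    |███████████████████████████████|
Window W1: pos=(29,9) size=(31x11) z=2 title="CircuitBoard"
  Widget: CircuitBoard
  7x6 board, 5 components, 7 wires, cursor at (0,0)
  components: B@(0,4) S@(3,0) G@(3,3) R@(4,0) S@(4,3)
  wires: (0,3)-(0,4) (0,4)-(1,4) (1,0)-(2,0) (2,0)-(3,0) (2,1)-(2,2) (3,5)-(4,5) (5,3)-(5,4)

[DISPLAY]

                   ┠────────────────────────
                   ┃   0 1 2 3 4 5 6        
                   ┃0  [.]          · ─ B   
                   ┃                    │   
                   ┃1   ·               ·   
                   ┃    │                   
                   ┃2   ·   · ─ ·           
                   ┃    │                   
                   ┗━━━━━━━━━━━━━━━━━━━━━━━━
                                            
                                            
                                            
                                            
                                            


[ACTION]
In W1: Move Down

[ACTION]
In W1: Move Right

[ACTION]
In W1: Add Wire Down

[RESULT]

                   ┠────────────────────────
                   ┃   0 1 2 3 4 5 6        
                   ┃0               · ─ B   
                   ┃                    │   
                   ┃1   ·  [.]          ·   
                   ┃    │   │               
                   ┃2   ·   · ─ ·           
                   ┃    │                   
                   ┗━━━━━━━━━━━━━━━━━━━━━━━━
                                            
                                            
                                            
                                            
                                            


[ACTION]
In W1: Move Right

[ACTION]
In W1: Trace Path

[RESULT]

                   ┠────────────────────────
                   ┃   0 1 2 3 4 5 6        
                   ┃0               · ─ B   
                   ┃                    │   
                   ┃1   ·   ·  [.]      ·   
                   ┃    │   │               
                   ┃2   ·   · ─ ·           
                   ┃    │                   
                   ┗━━━━━━━━━━━━━━━━━━━━━━━━
                                            
                                            
                                            
                                            
                                            


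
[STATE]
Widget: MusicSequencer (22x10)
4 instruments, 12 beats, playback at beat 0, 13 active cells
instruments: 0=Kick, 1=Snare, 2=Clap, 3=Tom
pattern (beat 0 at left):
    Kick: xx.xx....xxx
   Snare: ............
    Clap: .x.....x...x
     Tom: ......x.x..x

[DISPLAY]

      ▼12345678901    
  Kick██·██····███    
 Snare············    
  Clap·█·····█···█    
   Tom······█·█··█    
                      
                      
                      
                      
                      


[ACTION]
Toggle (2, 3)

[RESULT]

      ▼12345678901    
  Kick██·██····███    
 Snare············    
  Clap·█·█···█···█    
   Tom······█·█··█    
                      
                      
                      
                      
                      


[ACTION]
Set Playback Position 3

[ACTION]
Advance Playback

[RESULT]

      0123▼5678901    
  Kick██·██····███    
 Snare············    
  Clap·█·█···█···█    
   Tom······█·█··█    
                      
                      
                      
                      
                      


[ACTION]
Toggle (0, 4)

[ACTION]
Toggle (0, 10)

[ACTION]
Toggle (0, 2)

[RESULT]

      0123▼5678901    
  Kick████·····█·█    
 Snare············    
  Clap·█·█···█···█    
   Tom······█·█··█    
                      
                      
                      
                      
                      


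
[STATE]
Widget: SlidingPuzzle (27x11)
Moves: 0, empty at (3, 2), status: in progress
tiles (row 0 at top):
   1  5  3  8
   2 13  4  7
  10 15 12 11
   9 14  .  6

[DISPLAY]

┌────┬────┬────┬────┐      
│  1 │  5 │  3 │  8 │      
├────┼────┼────┼────┤      
│  2 │ 13 │  4 │  7 │      
├────┼────┼────┼────┤      
│ 10 │ 15 │ 12 │ 11 │      
├────┼────┼────┼────┤      
│  9 │ 14 │    │  6 │      
└────┴────┴────┴────┘      
Moves: 0                   
                           


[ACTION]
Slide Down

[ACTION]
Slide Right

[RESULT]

┌────┬────┬────┬────┐      
│  1 │  5 │  3 │  8 │      
├────┼────┼────┼────┤      
│  2 │ 13 │  4 │  7 │      
├────┼────┼────┼────┤      
│ 10 │    │ 15 │ 11 │      
├────┼────┼────┼────┤      
│  9 │ 14 │ 12 │  6 │      
└────┴────┴────┴────┘      
Moves: 2                   
                           


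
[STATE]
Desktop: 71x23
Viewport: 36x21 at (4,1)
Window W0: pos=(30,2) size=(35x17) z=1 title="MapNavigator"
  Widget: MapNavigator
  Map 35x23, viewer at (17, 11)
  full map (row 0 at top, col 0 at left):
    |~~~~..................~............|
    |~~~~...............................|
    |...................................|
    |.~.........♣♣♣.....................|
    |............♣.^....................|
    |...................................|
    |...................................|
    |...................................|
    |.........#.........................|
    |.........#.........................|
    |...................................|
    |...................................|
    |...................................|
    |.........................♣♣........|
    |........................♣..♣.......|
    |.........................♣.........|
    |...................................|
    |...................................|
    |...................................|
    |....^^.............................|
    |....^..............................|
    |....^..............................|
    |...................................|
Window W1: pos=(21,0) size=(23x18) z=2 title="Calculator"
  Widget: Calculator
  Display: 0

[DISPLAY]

                 ┃ Calculator       
                 ┠──────────────────
                 ┃                  
                 ┃┌───┬───┬───┬───┐ 
                 ┃│ 7 │ 8 │ 9 │ ÷ │ 
                 ┃├───┼───┼───┼───┤ 
                 ┃│ 4 │ 5 │ 6 │ × │ 
                 ┃├───┼───┼───┼───┤ 
                 ┃│ 1 │ 2 │ 3 │ - │ 
                 ┃├───┼───┼───┼───┤ 
                 ┃│ 0 │ . │ = │ + │ 
                 ┃├───┼───┼───┼───┤ 
                 ┃│ C │ MC│ MR│ M+│ 
                 ┃└───┴───┴───┴───┘ 
                 ┃                  
                 ┃                  
                 ┗━━━━━━━━━━━━━━━━━━
                          ┗━━━━━━━━━
                                    
                                    
                                    


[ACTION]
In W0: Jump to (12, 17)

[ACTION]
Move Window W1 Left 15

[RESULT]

  ┃ Calculator          ┃           
  ┠─────────────────────┨ ┏━━━━━━━━━
  ┃                    0┃ ┃ MapNavig
  ┃┌───┬───┬───┬───┐    ┃ ┠─────────
  ┃│ 7 │ 8 │ 9 │ ÷ │    ┃ ┃    .....
  ┃├───┼───┼───┼───┤    ┃ ┃    .....
  ┃│ 4 │ 5 │ 6 │ × │    ┃ ┃    .....
  ┃├───┼───┼───┼───┤    ┃ ┃    .....
  ┃│ 1 │ 2 │ 3 │ - │    ┃ ┃    .....
  ┃├───┼───┼───┼───┤    ┃ ┃    .....
  ┃│ 0 │ . │ = │ + │    ┃ ┃    .....
  ┃├───┼───┼───┼───┤    ┃ ┃    .....
  ┃│ C │ MC│ MR│ M+│    ┃ ┃    ....^
  ┃└───┴───┴───┴───┘    ┃ ┃    ....^
  ┃                     ┃ ┃    ....^
  ┃                     ┃ ┃    .....
  ┗━━━━━━━━━━━━━━━━━━━━━┛ ┃         
                          ┗━━━━━━━━━
                                    
                                    
                                    


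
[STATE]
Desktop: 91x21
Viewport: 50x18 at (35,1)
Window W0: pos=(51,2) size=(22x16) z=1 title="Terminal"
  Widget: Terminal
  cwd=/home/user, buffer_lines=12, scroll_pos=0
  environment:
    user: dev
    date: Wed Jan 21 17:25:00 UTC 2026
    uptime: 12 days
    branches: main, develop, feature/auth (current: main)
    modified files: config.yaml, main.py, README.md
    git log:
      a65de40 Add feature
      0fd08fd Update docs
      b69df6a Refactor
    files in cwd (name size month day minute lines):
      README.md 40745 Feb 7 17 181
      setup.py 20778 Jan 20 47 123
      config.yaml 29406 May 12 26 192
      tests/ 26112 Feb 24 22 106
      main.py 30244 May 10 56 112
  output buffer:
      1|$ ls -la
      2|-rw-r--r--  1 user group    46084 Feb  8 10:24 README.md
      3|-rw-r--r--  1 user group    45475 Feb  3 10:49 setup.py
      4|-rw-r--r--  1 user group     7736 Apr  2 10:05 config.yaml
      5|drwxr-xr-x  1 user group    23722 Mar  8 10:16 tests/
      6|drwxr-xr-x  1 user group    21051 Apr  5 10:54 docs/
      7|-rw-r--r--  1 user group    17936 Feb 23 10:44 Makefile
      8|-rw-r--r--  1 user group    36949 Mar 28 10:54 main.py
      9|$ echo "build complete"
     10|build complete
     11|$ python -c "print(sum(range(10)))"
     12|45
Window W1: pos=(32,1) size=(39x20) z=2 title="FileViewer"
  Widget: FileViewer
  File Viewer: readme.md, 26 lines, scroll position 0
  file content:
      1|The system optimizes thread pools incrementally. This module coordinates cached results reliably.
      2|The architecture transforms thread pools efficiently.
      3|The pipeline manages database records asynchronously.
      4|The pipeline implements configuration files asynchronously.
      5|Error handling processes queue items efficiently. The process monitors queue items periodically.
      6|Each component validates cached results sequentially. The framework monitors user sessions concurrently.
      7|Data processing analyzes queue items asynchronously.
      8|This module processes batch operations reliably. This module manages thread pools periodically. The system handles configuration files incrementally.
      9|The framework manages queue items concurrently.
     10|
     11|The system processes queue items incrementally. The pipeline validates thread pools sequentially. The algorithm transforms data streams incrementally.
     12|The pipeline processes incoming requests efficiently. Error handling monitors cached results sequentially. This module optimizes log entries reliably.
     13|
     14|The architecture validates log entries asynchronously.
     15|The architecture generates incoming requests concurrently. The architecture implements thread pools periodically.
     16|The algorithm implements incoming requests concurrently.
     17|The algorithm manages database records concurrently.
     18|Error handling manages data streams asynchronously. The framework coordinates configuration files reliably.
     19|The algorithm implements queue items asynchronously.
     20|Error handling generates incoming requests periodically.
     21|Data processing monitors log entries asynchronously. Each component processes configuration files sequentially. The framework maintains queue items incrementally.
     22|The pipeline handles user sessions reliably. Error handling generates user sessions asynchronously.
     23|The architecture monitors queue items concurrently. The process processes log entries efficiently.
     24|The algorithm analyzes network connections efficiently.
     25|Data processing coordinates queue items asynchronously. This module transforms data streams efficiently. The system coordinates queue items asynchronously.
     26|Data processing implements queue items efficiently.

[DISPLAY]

━━━━━━━━━━━━━━━━━━━━━━━━━━━━━━━━━━━┓              
ileViewer                          ┃━┓            
───────────────────────────────────┨ ┃            
e system optimizes thread pools in▲┃─┨            
e architecture transforms thread p█┃ ┃            
e pipeline manages database record░┃g┃            
e pipeline implements configuratio░┃g┃            
ror handling processes queue items░┃g┃            
ch component validates cached resu░┃g┃            
ta processing analyzes queue items░┃g┃            
is module processes batch operatio░┃g┃            
e framework manages queue items co░┃g┃            
                                  ░┃e┃            
e system processes queue items inc░┃ ┃            
e pipeline processes incoming requ░┃s┃            
                                  ░┃ ┃            
e architecture validates log entri░┃━┛            
e architecture generates incoming ░┃              


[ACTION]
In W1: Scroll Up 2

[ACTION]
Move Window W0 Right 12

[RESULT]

━━━━━━━━━━━━━━━━━━━━━━━━━━━━━━━━━━━┓              
ileViewer                          ┃━━━━━━━━━━━━━┓
───────────────────────────────────┨al           ┃
e system optimizes thread pools in▲┃─────────────┨
e architecture transforms thread p█┃a            ┃
e pipeline manages database record░┃r--  1 user g┃
e pipeline implements configuratio░┃r--  1 user g┃
ror handling processes queue items░┃r--  1 user g┃
ch component validates cached resu░┃r-x  1 user g┃
ta processing analyzes queue items░┃r-x  1 user g┃
is module processes batch operatio░┃r--  1 user g┃
e framework manages queue items co░┃r--  1 user g┃
                                  ░┃"build comple┃
e system processes queue items inc░┃omplete      ┃
e pipeline processes incoming requ░┃n -c "print(s┃
                                  ░┃             ┃
e architecture validates log entri░┃━━━━━━━━━━━━━┛
e architecture generates incoming ░┃              


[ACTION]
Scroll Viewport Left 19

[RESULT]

                ┏━━━━━━━━━━━━━━━━━━━━━━━━━━━━━━━━━
                ┃ FileViewer                      
                ┠─────────────────────────────────
                ┃The system optimizes thread pools
                ┃The architecture transforms threa
                ┃The pipeline manages database rec
                ┃The pipeline implements configura
                ┃Error handling processes queue it
                ┃Each component validates cached r
                ┃Data processing analyzes queue it
                ┃This module processes batch opera
                ┃The framework manages queue items
                ┃                                 
                ┃The system processes queue items 
                ┃The pipeline processes incoming r
                ┃                                 
                ┃The architecture validates log en
                ┃The architecture generates incomi
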